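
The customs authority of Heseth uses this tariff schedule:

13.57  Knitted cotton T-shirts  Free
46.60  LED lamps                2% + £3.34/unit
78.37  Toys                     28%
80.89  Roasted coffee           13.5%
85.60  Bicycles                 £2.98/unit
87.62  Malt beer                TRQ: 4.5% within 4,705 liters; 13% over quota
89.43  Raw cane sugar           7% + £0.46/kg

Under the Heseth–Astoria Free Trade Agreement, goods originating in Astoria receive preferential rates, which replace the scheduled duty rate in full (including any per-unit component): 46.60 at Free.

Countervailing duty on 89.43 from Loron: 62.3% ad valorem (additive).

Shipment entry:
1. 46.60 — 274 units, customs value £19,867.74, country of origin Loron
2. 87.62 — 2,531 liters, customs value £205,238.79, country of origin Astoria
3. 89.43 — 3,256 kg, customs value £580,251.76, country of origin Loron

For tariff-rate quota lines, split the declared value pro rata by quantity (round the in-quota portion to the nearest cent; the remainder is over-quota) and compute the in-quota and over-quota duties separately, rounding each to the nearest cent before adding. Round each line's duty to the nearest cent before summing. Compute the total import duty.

£414,160.49

Line 1 (46.60, Loron, 274 units, £19,867.74):
Base rate for 46.60 is 2% + £3.34/unit.
46.60 has an FTA preferential rate, but origin Loron is not Astoria; base rate stands.
Duty = £19,867.74 × 2% + 274 × £3.34 = £1,312.51.
Line 2 (87.62, Astoria, 2,531 liters, £205,238.79):
Code 87.62 is under a tariff-rate quota (threshold 4,705 liters). Quantity 2,531 liters is within the quota, so the in-quota rate 4.5% applies to the full value.
Duty = £205,238.79 × 4.5% = £9,235.75.
Line 3 (89.43, Loron, 3,256 kg, £580,251.76):
Base rate for 89.43 is 7% + £0.46/kg.
Additional duty on 89.43 from Loron: +62.3%. Applied ad valorem rate: 7% + 62.3% = 69.3%.
Duty = £580,251.76 × 69.3% + 3,256 × £0.46 = £403,612.23.
Total = £1,312.51 + £9,235.75 + £403,612.23 = £414,160.49.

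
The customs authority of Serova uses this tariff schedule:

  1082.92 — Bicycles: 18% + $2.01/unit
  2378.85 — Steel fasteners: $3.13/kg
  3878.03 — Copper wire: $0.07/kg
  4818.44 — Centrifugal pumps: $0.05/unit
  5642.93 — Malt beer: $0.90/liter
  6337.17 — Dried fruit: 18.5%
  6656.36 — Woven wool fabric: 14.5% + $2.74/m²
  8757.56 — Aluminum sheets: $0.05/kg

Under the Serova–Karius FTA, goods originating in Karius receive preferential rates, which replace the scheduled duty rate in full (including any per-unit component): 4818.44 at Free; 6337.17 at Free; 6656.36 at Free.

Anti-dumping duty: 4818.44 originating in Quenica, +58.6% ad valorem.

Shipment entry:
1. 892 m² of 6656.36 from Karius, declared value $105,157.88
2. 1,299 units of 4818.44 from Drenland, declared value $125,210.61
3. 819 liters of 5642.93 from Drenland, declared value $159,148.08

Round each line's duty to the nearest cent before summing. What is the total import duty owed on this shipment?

$802.05

Line 1 (6656.36, Karius, 892 m², $105,157.88):
Base rate for 6656.36 is 14.5% + $2.74/m².
Origin Karius qualifies under the Serova–Karius agreement and 6656.36 is covered: preferential rate Free applies instead.
Duty = $105,157.88 × 0% = $0.00.
Line 2 (4818.44, Drenland, 1,299 units, $125,210.61):
Base rate for 4818.44 is $0.05/unit.
4818.44 has an FTA preferential rate, but origin Drenland is not Karius; base rate stands.
The additional-duty order on 4818.44 targets Quenica, not Drenland; it does not apply.
Duty = 1,299 × $0.05 = $64.95.
Line 3 (5642.93, Drenland, 819 liters, $159,148.08):
Base rate for 5642.93 is $0.90/liter.
Duty = 819 × $0.90 = $737.10.
Total = $0.00 + $64.95 + $737.10 = $802.05.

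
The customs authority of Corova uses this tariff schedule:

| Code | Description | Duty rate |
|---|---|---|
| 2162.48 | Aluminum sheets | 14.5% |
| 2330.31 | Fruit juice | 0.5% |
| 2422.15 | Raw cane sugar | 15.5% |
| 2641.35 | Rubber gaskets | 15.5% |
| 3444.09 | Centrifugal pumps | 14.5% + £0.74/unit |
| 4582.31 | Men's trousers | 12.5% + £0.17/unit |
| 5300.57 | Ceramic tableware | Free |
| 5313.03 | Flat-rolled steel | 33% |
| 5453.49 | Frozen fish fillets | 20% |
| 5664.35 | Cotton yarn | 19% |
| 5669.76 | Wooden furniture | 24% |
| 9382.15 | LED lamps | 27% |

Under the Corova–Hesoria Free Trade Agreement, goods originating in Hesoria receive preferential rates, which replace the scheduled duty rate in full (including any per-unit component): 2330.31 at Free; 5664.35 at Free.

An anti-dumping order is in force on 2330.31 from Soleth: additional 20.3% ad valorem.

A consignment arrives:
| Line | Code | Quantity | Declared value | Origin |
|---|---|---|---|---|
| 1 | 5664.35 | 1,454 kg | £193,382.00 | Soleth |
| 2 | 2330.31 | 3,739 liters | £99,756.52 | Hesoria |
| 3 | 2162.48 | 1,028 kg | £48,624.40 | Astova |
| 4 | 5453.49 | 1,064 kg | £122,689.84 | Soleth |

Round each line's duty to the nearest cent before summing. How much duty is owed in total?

Line 1 (5664.35, Soleth, 1,454 kg, £193,382.00):
Base rate for 5664.35 is 19%.
5664.35 has an FTA preferential rate, but origin Soleth is not Hesoria; base rate stands.
Duty = £193,382.00 × 19% = £36,742.58.
Line 2 (2330.31, Hesoria, 3,739 liters, £99,756.52):
Base rate for 2330.31 is 0.5%.
Origin Hesoria qualifies under the Corova–Hesoria agreement and 2330.31 is covered: preferential rate Free applies instead.
The additional-duty order on 2330.31 targets Soleth, not Hesoria; it does not apply.
Duty = £99,756.52 × 0% = £0.00.
Line 3 (2162.48, Astova, 1,028 kg, £48,624.40):
Base rate for 2162.48 is 14.5%.
Duty = £48,624.40 × 14.5% = £7,050.54.
Line 4 (5453.49, Soleth, 1,064 kg, £122,689.84):
Base rate for 5453.49 is 20%.
Duty = £122,689.84 × 20% = £24,537.97.
Total = £36,742.58 + £0.00 + £7,050.54 + £24,537.97 = £68,331.09.

£68,331.09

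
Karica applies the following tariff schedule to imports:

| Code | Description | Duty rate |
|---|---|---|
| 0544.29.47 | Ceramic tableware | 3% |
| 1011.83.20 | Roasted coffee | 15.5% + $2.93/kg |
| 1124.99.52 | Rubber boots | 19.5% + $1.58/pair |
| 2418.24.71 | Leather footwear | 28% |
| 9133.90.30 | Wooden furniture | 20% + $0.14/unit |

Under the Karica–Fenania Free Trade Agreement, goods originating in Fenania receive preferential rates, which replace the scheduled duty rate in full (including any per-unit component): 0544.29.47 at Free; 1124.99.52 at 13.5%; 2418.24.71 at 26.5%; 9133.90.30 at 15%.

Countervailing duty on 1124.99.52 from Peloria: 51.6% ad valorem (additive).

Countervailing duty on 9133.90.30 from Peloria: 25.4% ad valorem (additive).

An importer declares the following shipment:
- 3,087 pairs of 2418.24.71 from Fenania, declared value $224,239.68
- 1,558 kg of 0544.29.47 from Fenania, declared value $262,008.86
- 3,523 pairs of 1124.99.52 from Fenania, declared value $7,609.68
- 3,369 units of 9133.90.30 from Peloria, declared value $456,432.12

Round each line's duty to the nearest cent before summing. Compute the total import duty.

Line 1 (2418.24.71, Fenania, 3,087 pairs, $224,239.68):
Base rate for 2418.24.71 is 28%.
Origin Fenania qualifies under the Karica–Fenania agreement and 2418.24.71 is covered: preferential rate 26.5% applies instead.
Duty = $224,239.68 × 26.5% = $59,423.52.
Line 2 (0544.29.47, Fenania, 1,558 kg, $262,008.86):
Base rate for 0544.29.47 is 3%.
Origin Fenania qualifies under the Karica–Fenania agreement and 0544.29.47 is covered: preferential rate Free applies instead.
Duty = $262,008.86 × 0% = $0.00.
Line 3 (1124.99.52, Fenania, 3,523 pairs, $7,609.68):
Base rate for 1124.99.52 is 19.5% + $1.58/pair.
Origin Fenania qualifies under the Karica–Fenania agreement and 1124.99.52 is covered: preferential rate 13.5% applies instead.
The additional-duty order on 1124.99.52 targets Peloria, not Fenania; it does not apply.
Duty = $7,609.68 × 13.5% = $1,027.31.
Line 4 (9133.90.30, Peloria, 3,369 units, $456,432.12):
Base rate for 9133.90.30 is 20% + $0.14/unit.
9133.90.30 has an FTA preferential rate, but origin Peloria is not Fenania; base rate stands.
Additional duty on 9133.90.30 from Peloria: +25.4%. Applied ad valorem rate: 20% + 25.4% = 45.4%.
Duty = $456,432.12 × 45.4% + 3,369 × $0.14 = $207,691.84.
Total = $59,423.52 + $0.00 + $1,027.31 + $207,691.84 = $268,142.67.

$268,142.67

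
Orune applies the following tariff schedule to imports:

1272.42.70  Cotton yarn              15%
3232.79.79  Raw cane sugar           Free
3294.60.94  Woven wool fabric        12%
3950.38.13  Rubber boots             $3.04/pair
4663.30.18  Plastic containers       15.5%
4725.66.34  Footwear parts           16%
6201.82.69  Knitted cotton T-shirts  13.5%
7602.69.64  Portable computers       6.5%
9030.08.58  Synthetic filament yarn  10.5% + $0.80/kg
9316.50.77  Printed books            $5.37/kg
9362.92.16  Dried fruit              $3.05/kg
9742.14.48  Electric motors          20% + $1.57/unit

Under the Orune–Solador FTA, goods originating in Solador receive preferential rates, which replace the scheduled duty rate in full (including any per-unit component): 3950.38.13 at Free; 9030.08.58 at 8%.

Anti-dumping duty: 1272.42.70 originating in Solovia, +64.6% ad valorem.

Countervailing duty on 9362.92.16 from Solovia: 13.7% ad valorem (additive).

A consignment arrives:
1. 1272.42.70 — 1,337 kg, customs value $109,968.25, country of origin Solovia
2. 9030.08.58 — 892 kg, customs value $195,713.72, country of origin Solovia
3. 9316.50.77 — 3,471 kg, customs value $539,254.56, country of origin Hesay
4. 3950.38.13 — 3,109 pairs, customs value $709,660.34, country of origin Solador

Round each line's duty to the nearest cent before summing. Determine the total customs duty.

Line 1 (1272.42.70, Solovia, 1,337 kg, $109,968.25):
Base rate for 1272.42.70 is 15%.
Additional duty on 1272.42.70 from Solovia: +64.6%. Applied ad valorem rate: 15% + 64.6% = 79.6%.
Duty = $109,968.25 × 79.6% = $87,534.73.
Line 2 (9030.08.58, Solovia, 892 kg, $195,713.72):
Base rate for 9030.08.58 is 10.5% + $0.80/kg.
9030.08.58 has an FTA preferential rate, but origin Solovia is not Solador; base rate stands.
Duty = $195,713.72 × 10.5% + 892 × $0.80 = $21,263.54.
Line 3 (9316.50.77, Hesay, 3,471 kg, $539,254.56):
Base rate for 9316.50.77 is $5.37/kg.
Duty = 3,471 × $5.37 = $18,639.27.
Line 4 (3950.38.13, Solador, 3,109 pairs, $709,660.34):
Base rate for 3950.38.13 is $3.04/pair.
Origin Solador qualifies under the Orune–Solador agreement and 3950.38.13 is covered: preferential rate Free applies instead.
Duty = $709,660.34 × 0% = $0.00.
Total = $87,534.73 + $21,263.54 + $18,639.27 + $0.00 = $127,437.54.

$127,437.54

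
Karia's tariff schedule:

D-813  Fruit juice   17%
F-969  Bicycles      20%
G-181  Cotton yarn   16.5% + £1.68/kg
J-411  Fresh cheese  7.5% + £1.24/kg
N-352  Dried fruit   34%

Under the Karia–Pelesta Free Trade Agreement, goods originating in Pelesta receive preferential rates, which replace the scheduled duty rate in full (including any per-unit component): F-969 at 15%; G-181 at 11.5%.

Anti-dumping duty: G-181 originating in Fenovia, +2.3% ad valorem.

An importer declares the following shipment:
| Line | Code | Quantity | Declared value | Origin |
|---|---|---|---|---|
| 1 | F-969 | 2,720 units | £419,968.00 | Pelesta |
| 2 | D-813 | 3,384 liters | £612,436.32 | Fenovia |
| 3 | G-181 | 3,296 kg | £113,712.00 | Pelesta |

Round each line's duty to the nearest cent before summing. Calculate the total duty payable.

Line 1 (F-969, Pelesta, 2,720 units, £419,968.00):
Base rate for F-969 is 20%.
Origin Pelesta qualifies under the Karia–Pelesta agreement and F-969 is covered: preferential rate 15% applies instead.
Duty = £419,968.00 × 15% = £62,995.20.
Line 2 (D-813, Fenovia, 3,384 liters, £612,436.32):
Base rate for D-813 is 17%.
Duty = £612,436.32 × 17% = £104,114.17.
Line 3 (G-181, Pelesta, 3,296 kg, £113,712.00):
Base rate for G-181 is 16.5% + £1.68/kg.
Origin Pelesta qualifies under the Karia–Pelesta agreement and G-181 is covered: preferential rate 11.5% applies instead.
The additional-duty order on G-181 targets Fenovia, not Pelesta; it does not apply.
Duty = £113,712.00 × 11.5% = £13,076.88.
Total = £62,995.20 + £104,114.17 + £13,076.88 = £180,186.25.

£180,186.25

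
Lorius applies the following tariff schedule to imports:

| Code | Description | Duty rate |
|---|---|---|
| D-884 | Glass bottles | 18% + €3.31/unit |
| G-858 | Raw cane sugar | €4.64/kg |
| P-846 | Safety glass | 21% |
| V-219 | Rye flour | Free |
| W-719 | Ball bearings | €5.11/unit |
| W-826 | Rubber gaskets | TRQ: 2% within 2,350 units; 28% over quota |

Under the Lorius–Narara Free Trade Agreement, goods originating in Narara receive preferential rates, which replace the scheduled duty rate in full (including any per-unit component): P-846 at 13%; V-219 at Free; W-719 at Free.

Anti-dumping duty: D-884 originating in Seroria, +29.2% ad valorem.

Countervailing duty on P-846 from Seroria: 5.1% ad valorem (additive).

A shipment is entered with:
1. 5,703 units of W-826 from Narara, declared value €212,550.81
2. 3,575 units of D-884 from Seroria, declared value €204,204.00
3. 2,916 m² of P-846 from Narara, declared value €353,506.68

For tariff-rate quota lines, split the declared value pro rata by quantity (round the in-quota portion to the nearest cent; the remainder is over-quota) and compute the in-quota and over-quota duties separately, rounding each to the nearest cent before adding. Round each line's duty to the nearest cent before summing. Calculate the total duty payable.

Line 1 (W-826, Narara, 5,703 units, €212,550.81):
Code W-826 is under a tariff-rate quota (threshold 2,350 units). In-quota: 2,350 units at 2%; over-quota: 3,353 units at 28%.
Pro-rata value split: in-quota = €212,550.81 × 2,350/5,703 = €87,584.50; over-quota = €212,550.81 − €87,584.50 = €124,966.31.
In-quota duty = €87,584.50 × 2% = €1,751.69. Over-quota duty = €124,966.31 × 28% = €34,990.57.
Line duty = €1,751.69 + €34,990.57 = €36,742.26.
Line 2 (D-884, Seroria, 3,575 units, €204,204.00):
Base rate for D-884 is 18% + €3.31/unit.
Additional duty on D-884 from Seroria: +29.2%. Applied ad valorem rate: 18% + 29.2% = 47.2%.
Duty = €204,204.00 × 47.2% + 3,575 × €3.31 = €108,217.54.
Line 3 (P-846, Narara, 2,916 m², €353,506.68):
Base rate for P-846 is 21%.
Origin Narara qualifies under the Lorius–Narara agreement and P-846 is covered: preferential rate 13% applies instead.
The additional-duty order on P-846 targets Seroria, not Narara; it does not apply.
Duty = €353,506.68 × 13% = €45,955.87.
Total = €36,742.26 + €108,217.54 + €45,955.87 = €190,915.67.

€190,915.67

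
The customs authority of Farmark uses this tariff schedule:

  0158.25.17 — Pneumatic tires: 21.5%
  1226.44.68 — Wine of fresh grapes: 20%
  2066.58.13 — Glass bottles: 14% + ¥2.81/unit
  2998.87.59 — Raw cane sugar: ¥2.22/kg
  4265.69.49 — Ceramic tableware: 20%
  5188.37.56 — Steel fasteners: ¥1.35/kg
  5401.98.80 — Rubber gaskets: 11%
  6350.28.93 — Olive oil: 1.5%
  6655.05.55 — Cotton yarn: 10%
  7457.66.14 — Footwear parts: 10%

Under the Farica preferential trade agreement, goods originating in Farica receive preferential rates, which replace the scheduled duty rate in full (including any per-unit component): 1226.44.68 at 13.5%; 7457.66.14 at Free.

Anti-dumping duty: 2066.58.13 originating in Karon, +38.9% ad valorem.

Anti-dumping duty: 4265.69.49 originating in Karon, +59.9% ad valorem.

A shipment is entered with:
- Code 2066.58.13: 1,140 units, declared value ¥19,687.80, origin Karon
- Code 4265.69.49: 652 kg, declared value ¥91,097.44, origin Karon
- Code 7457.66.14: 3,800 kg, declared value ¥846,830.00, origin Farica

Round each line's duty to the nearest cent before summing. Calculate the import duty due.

¥86,405.10

Line 1 (2066.58.13, Karon, 1,140 units, ¥19,687.80):
Base rate for 2066.58.13 is 14% + ¥2.81/unit.
Additional duty on 2066.58.13 from Karon: +38.9%. Applied ad valorem rate: 14% + 38.9% = 52.9%.
Duty = ¥19,687.80 × 52.9% + 1,140 × ¥2.81 = ¥13,618.25.
Line 2 (4265.69.49, Karon, 652 kg, ¥91,097.44):
Base rate for 4265.69.49 is 20%.
Additional duty on 4265.69.49 from Karon: +59.9%. Applied ad valorem rate: 20% + 59.9% = 79.9%.
Duty = ¥91,097.44 × 79.9% = ¥72,786.85.
Line 3 (7457.66.14, Farica, 3,800 kg, ¥846,830.00):
Base rate for 7457.66.14 is 10%.
Origin Farica qualifies under the Farmark–Farica agreement and 7457.66.14 is covered: preferential rate Free applies instead.
Duty = ¥846,830.00 × 0% = ¥0.00.
Total = ¥13,618.25 + ¥72,786.85 + ¥0.00 = ¥86,405.10.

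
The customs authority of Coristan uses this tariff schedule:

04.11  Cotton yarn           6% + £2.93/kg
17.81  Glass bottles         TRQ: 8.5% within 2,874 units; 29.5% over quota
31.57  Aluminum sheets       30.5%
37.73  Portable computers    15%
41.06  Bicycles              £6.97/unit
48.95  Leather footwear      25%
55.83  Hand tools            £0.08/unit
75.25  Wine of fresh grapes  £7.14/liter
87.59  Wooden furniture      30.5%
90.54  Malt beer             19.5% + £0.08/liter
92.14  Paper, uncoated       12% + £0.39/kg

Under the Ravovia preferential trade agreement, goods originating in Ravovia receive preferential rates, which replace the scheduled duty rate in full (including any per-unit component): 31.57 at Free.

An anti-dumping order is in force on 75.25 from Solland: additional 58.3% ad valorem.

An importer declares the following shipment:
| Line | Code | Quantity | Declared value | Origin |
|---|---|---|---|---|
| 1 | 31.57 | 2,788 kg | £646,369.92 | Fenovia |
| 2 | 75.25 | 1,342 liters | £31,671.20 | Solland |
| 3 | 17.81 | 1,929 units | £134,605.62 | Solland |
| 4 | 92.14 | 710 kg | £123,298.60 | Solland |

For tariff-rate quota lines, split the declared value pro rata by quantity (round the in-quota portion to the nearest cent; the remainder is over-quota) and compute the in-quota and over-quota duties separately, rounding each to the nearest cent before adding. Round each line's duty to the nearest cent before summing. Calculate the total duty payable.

£251,703.23

Line 1 (31.57, Fenovia, 2,788 kg, £646,369.92):
Base rate for 31.57 is 30.5%.
31.57 has an FTA preferential rate, but origin Fenovia is not Ravovia; base rate stands.
Duty = £646,369.92 × 30.5% = £197,142.83.
Line 2 (75.25, Solland, 1,342 liters, £31,671.20):
Base rate for 75.25 is £7.14/liter.
Additional duty on 75.25 from Solland: +58.3% ad valorem. Applied ad valorem rate = 58.3%.
Duty = £31,671.20 × 58.3% + 1,342 × £7.14 = £28,046.19.
Line 3 (17.81, Solland, 1,929 units, £134,605.62):
Code 17.81 is under a tariff-rate quota (threshold 2,874 units). Quantity 1,929 units is within the quota, so the in-quota rate 8.5% applies to the full value.
Duty = £134,605.62 × 8.5% = £11,441.48.
Line 4 (92.14, Solland, 710 kg, £123,298.60):
Base rate for 92.14 is 12% + £0.39/kg.
Duty = £123,298.60 × 12% + 710 × £0.39 = £15,072.73.
Total = £197,142.83 + £28,046.19 + £11,441.48 + £15,072.73 = £251,703.23.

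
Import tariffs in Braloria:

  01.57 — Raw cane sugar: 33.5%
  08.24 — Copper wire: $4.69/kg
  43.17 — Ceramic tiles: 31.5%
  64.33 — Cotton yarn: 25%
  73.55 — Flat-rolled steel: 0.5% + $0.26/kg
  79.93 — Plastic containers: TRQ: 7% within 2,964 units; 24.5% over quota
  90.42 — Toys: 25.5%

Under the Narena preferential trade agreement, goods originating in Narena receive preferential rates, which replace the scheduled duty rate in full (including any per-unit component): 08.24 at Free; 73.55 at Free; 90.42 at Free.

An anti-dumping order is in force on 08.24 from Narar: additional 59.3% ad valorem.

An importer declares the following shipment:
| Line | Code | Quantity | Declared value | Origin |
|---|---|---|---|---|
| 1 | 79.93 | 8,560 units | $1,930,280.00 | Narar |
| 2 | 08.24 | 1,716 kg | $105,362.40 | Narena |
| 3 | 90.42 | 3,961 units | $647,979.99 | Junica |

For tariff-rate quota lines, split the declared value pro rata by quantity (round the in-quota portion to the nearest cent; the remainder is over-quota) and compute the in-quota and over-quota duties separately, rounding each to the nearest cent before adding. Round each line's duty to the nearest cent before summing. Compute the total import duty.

Line 1 (79.93, Narar, 8,560 units, $1,930,280.00):
Code 79.93 is under a tariff-rate quota (threshold 2,964 units). In-quota: 2,964 units at 7%; over-quota: 5,596 units at 24.5%.
Pro-rata value split: in-quota = $1,930,280.00 × 2,964/8,560 = $668,382.00; over-quota = $1,930,280.00 − $668,382.00 = $1,261,898.00.
In-quota duty = $668,382.00 × 7% = $46,786.74. Over-quota duty = $1,261,898.00 × 24.5% = $309,165.01.
Line duty = $46,786.74 + $309,165.01 = $355,951.75.
Line 2 (08.24, Narena, 1,716 kg, $105,362.40):
Base rate for 08.24 is $4.69/kg.
Origin Narena qualifies under the Braloria–Narena agreement and 08.24 is covered: preferential rate Free applies instead.
The additional-duty order on 08.24 targets Narar, not Narena; it does not apply.
Duty = $105,362.40 × 0% = $0.00.
Line 3 (90.42, Junica, 3,961 units, $647,979.99):
Base rate for 90.42 is 25.5%.
90.42 has an FTA preferential rate, but origin Junica is not Narena; base rate stands.
Duty = $647,979.99 × 25.5% = $165,234.90.
Total = $355,951.75 + $0.00 + $165,234.90 = $521,186.65.

$521,186.65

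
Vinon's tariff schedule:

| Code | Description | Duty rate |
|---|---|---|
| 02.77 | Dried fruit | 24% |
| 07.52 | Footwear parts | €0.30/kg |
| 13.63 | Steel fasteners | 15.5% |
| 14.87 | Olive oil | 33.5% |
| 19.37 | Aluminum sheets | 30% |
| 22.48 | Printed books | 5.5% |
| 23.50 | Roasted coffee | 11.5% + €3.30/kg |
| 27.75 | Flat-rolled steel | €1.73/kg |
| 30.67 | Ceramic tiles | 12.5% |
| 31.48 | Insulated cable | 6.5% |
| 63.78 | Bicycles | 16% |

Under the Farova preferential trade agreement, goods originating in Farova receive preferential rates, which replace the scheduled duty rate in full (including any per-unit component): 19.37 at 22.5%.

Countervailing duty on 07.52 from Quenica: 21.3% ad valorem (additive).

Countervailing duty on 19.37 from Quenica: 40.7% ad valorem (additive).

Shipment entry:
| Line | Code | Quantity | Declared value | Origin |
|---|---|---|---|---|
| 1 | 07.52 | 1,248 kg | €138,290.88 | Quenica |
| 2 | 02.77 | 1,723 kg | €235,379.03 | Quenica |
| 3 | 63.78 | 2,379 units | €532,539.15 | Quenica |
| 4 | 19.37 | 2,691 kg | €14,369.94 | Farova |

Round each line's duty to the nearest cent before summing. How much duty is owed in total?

Line 1 (07.52, Quenica, 1,248 kg, €138,290.88):
Base rate for 07.52 is €0.30/kg.
Additional duty on 07.52 from Quenica: +21.3% ad valorem. Applied ad valorem rate = 21.3%.
Duty = €138,290.88 × 21.3% + 1,248 × €0.30 = €29,830.36.
Line 2 (02.77, Quenica, 1,723 kg, €235,379.03):
Base rate for 02.77 is 24%.
Duty = €235,379.03 × 24% = €56,490.97.
Line 3 (63.78, Quenica, 2,379 units, €532,539.15):
Base rate for 63.78 is 16%.
Duty = €532,539.15 × 16% = €85,206.26.
Line 4 (19.37, Farova, 2,691 kg, €14,369.94):
Base rate for 19.37 is 30%.
Origin Farova qualifies under the Vinon–Farova agreement and 19.37 is covered: preferential rate 22.5% applies instead.
The additional-duty order on 19.37 targets Quenica, not Farova; it does not apply.
Duty = €14,369.94 × 22.5% = €3,233.24.
Total = €29,830.36 + €56,490.97 + €85,206.26 + €3,233.24 = €174,760.83.

€174,760.83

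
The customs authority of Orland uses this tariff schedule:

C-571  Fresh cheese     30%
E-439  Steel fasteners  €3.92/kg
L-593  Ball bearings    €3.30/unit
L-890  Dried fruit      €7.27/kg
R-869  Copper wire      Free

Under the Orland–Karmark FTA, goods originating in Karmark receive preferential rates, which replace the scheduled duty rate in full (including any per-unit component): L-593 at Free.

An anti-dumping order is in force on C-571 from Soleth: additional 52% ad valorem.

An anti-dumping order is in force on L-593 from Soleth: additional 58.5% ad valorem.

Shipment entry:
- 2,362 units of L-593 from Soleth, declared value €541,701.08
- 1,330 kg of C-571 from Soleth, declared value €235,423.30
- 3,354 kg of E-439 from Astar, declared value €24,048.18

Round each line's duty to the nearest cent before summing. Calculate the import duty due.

€530,884.52

Line 1 (L-593, Soleth, 2,362 units, €541,701.08):
Base rate for L-593 is €3.30/unit.
L-593 has an FTA preferential rate, but origin Soleth is not Karmark; base rate stands.
Additional duty on L-593 from Soleth: +58.5% ad valorem. Applied ad valorem rate = 58.5%.
Duty = €541,701.08 × 58.5% + 2,362 × €3.30 = €324,689.73.
Line 2 (C-571, Soleth, 1,330 kg, €235,423.30):
Base rate for C-571 is 30%.
Additional duty on C-571 from Soleth: +52%. Applied ad valorem rate: 30% + 52% = 82%.
Duty = €235,423.30 × 82% = €193,047.11.
Line 3 (E-439, Astar, 3,354 kg, €24,048.18):
Base rate for E-439 is €3.92/kg.
Duty = 3,354 × €3.92 = €13,147.68.
Total = €324,689.73 + €193,047.11 + €13,147.68 = €530,884.52.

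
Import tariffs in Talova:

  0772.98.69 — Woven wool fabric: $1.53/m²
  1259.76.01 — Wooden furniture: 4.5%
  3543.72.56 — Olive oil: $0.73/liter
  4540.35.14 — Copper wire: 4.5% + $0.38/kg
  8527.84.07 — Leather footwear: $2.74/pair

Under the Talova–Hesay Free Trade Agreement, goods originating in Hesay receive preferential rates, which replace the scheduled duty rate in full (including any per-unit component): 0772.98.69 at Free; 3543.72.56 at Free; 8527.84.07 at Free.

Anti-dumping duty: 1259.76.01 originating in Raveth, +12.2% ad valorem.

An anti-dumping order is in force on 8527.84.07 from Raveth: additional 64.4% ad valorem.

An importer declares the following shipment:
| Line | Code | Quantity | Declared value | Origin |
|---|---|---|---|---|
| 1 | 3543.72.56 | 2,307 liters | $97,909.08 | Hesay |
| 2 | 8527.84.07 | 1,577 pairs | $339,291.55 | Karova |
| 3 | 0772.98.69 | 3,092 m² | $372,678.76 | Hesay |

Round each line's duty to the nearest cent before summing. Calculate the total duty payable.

$4,320.98

Line 1 (3543.72.56, Hesay, 2,307 liters, $97,909.08):
Base rate for 3543.72.56 is $0.73/liter.
Origin Hesay qualifies under the Talova–Hesay agreement and 3543.72.56 is covered: preferential rate Free applies instead.
Duty = $97,909.08 × 0% = $0.00.
Line 2 (8527.84.07, Karova, 1,577 pairs, $339,291.55):
Base rate for 8527.84.07 is $2.74/pair.
8527.84.07 has an FTA preferential rate, but origin Karova is not Hesay; base rate stands.
The additional-duty order on 8527.84.07 targets Raveth, not Karova; it does not apply.
Duty = 1,577 × $2.74 = $4,320.98.
Line 3 (0772.98.69, Hesay, 3,092 m², $372,678.76):
Base rate for 0772.98.69 is $1.53/m².
Origin Hesay qualifies under the Talova–Hesay agreement and 0772.98.69 is covered: preferential rate Free applies instead.
Duty = $372,678.76 × 0% = $0.00.
Total = $0.00 + $4,320.98 + $0.00 = $4,320.98.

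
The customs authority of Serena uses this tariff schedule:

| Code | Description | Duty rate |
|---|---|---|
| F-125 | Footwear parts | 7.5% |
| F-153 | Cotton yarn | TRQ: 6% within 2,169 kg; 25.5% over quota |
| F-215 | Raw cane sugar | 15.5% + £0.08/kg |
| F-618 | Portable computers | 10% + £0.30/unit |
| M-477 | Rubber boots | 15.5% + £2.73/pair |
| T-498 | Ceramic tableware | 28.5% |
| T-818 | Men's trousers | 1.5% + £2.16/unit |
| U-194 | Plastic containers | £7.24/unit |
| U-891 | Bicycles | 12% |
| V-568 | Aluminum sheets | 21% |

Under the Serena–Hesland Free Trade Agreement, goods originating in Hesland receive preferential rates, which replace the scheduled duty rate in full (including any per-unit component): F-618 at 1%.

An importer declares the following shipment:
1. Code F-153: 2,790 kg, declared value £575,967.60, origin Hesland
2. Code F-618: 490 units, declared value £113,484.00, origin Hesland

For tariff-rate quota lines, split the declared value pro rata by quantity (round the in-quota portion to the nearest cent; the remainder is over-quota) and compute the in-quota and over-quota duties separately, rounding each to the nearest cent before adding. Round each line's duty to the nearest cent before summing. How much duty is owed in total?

Line 1 (F-153, Hesland, 2,790 kg, £575,967.60):
Code F-153 is under a tariff-rate quota (threshold 2,169 kg). In-quota: 2,169 kg at 6%; over-quota: 621 kg at 25.5%.
Pro-rata value split: in-quota = £575,967.60 × 2,169/2,790 = £447,768.36; over-quota = £575,967.60 − £447,768.36 = £128,199.24.
In-quota duty = £447,768.36 × 6% = £26,866.10. Over-quota duty = £128,199.24 × 25.5% = £32,690.81.
Line duty = £26,866.10 + £32,690.81 = £59,556.91.
Line 2 (F-618, Hesland, 490 units, £113,484.00):
Base rate for F-618 is 10% + £0.30/unit.
Origin Hesland qualifies under the Serena–Hesland agreement and F-618 is covered: preferential rate 1% applies instead.
Duty = £113,484.00 × 1% = £1,134.84.
Total = £59,556.91 + £1,134.84 = £60,691.75.

£60,691.75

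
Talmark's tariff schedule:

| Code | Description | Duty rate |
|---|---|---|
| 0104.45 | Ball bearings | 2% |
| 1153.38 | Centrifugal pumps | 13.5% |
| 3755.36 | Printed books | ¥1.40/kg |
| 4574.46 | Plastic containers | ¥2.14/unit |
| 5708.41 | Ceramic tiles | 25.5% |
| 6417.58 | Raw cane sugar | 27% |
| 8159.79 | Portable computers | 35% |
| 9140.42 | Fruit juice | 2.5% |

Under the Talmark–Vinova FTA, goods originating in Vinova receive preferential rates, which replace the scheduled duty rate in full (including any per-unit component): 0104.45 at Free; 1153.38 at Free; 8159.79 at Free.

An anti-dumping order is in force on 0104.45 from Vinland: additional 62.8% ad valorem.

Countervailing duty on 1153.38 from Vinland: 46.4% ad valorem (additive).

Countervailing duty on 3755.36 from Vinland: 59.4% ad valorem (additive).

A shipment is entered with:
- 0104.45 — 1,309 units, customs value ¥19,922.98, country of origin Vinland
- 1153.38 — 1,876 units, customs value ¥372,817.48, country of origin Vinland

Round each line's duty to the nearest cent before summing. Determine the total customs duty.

Line 1 (0104.45, Vinland, 1,309 units, ¥19,922.98):
Base rate for 0104.45 is 2%.
0104.45 has an FTA preferential rate, but origin Vinland is not Vinova; base rate stands.
Additional duty on 0104.45 from Vinland: +62.8%. Applied ad valorem rate: 2% + 62.8% = 64.8%.
Duty = ¥19,922.98 × 64.8% = ¥12,910.09.
Line 2 (1153.38, Vinland, 1,876 units, ¥372,817.48):
Base rate for 1153.38 is 13.5%.
1153.38 has an FTA preferential rate, but origin Vinland is not Vinova; base rate stands.
Additional duty on 1153.38 from Vinland: +46.4%. Applied ad valorem rate: 13.5% + 46.4% = 59.9%.
Duty = ¥372,817.48 × 59.9% = ¥223,317.67.
Total = ¥12,910.09 + ¥223,317.67 = ¥236,227.76.

¥236,227.76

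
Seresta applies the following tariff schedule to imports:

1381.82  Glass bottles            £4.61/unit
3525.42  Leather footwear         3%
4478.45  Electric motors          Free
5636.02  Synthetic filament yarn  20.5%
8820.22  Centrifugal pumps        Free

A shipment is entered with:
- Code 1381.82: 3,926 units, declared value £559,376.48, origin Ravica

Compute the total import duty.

Line 1 (1381.82, Ravica, 3,926 units, £559,376.48):
Base rate for 1381.82 is £4.61/unit.
Duty = 3,926 × £4.61 = £18,098.86.

£18,098.86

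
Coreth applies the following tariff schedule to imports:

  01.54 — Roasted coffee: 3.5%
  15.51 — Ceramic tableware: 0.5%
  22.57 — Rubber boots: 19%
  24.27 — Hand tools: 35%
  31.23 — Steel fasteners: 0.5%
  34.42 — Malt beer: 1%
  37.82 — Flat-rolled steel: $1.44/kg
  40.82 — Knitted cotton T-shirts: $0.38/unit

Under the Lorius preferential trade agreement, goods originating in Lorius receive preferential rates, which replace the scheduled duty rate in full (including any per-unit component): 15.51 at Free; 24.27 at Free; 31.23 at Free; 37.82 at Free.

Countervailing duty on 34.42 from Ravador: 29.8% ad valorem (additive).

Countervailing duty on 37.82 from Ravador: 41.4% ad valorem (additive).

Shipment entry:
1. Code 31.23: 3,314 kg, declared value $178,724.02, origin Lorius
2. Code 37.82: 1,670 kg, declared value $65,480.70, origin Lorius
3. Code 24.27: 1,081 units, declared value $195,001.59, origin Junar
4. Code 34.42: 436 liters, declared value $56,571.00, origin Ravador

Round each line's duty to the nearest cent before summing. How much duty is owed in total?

$85,674.43

Line 1 (31.23, Lorius, 3,314 kg, $178,724.02):
Base rate for 31.23 is 0.5%.
Origin Lorius qualifies under the Coreth–Lorius agreement and 31.23 is covered: preferential rate Free applies instead.
Duty = $178,724.02 × 0% = $0.00.
Line 2 (37.82, Lorius, 1,670 kg, $65,480.70):
Base rate for 37.82 is $1.44/kg.
Origin Lorius qualifies under the Coreth–Lorius agreement and 37.82 is covered: preferential rate Free applies instead.
The additional-duty order on 37.82 targets Ravador, not Lorius; it does not apply.
Duty = $65,480.70 × 0% = $0.00.
Line 3 (24.27, Junar, 1,081 units, $195,001.59):
Base rate for 24.27 is 35%.
24.27 has an FTA preferential rate, but origin Junar is not Lorius; base rate stands.
Duty = $195,001.59 × 35% = $68,250.56.
Line 4 (34.42, Ravador, 436 liters, $56,571.00):
Base rate for 34.42 is 1%.
Additional duty on 34.42 from Ravador: +29.8%. Applied ad valorem rate: 1% + 29.8% = 30.8%.
Duty = $56,571.00 × 30.8% = $17,423.87.
Total = $0.00 + $0.00 + $68,250.56 + $17,423.87 = $85,674.43.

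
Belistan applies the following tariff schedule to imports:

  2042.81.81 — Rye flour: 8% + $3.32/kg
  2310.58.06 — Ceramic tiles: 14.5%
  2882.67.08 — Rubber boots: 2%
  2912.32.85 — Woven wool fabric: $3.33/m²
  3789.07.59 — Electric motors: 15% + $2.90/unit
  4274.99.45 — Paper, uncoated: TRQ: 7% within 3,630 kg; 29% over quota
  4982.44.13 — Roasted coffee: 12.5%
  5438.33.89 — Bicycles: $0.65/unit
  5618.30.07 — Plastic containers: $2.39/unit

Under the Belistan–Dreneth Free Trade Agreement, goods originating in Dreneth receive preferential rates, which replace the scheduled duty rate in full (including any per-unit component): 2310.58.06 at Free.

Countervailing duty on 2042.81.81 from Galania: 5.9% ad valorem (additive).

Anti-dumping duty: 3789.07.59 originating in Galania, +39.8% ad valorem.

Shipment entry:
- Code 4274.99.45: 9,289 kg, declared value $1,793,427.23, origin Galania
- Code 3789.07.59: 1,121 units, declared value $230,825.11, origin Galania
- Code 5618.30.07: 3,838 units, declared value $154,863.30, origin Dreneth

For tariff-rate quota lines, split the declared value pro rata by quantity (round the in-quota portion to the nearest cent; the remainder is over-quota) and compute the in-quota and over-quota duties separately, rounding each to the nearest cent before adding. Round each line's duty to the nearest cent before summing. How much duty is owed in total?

$504,824.08

Line 1 (4274.99.45, Galania, 9,289 kg, $1,793,427.23):
Code 4274.99.45 is under a tariff-rate quota (threshold 3,630 kg). In-quota: 3,630 kg at 7%; over-quota: 5,659 kg at 29%.
Pro-rata value split: in-quota = $1,793,427.23 × 3,630/9,289 = $700,844.10; over-quota = $1,793,427.23 − $700,844.10 = $1,092,583.13.
In-quota duty = $700,844.10 × 7% = $49,059.09. Over-quota duty = $1,092,583.13 × 29% = $316,849.11.
Line duty = $49,059.09 + $316,849.11 = $365,908.20.
Line 2 (3789.07.59, Galania, 1,121 units, $230,825.11):
Base rate for 3789.07.59 is 15% + $2.90/unit.
Additional duty on 3789.07.59 from Galania: +39.8%. Applied ad valorem rate: 15% + 39.8% = 54.8%.
Duty = $230,825.11 × 54.8% + 1,121 × $2.90 = $129,743.06.
Line 3 (5618.30.07, Dreneth, 3,838 units, $154,863.30):
Base rate for 5618.30.07 is $2.39/unit.
Origin Dreneth is the FTA partner but 5618.30.07 is not on the preference list; base rate stands.
Duty = 3,838 × $2.39 = $9,172.82.
Total = $365,908.20 + $129,743.06 + $9,172.82 = $504,824.08.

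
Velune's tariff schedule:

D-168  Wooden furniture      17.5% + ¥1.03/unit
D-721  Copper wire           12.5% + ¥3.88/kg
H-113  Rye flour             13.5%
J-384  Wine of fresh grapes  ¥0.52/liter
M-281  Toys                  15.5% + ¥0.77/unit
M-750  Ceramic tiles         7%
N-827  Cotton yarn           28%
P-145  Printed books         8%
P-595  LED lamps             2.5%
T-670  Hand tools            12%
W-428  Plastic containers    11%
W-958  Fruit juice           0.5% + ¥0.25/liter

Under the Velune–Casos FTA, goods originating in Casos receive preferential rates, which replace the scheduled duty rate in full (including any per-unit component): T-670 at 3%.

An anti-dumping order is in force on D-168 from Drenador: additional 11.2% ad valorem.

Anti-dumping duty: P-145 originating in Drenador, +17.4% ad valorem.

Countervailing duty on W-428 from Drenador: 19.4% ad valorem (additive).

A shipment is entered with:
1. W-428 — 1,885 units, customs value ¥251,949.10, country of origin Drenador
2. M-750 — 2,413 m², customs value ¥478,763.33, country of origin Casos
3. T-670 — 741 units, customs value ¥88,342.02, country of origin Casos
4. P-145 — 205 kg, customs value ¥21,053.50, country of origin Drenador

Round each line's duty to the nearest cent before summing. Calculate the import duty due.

¥118,103.81

Line 1 (W-428, Drenador, 1,885 units, ¥251,949.10):
Base rate for W-428 is 11%.
Additional duty on W-428 from Drenador: +19.4%. Applied ad valorem rate: 11% + 19.4% = 30.4%.
Duty = ¥251,949.10 × 30.4% = ¥76,592.53.
Line 2 (M-750, Casos, 2,413 m², ¥478,763.33):
Base rate for M-750 is 7%.
Origin Casos is the FTA partner but M-750 is not on the preference list; base rate stands.
Duty = ¥478,763.33 × 7% = ¥33,513.43.
Line 3 (T-670, Casos, 741 units, ¥88,342.02):
Base rate for T-670 is 12%.
Origin Casos qualifies under the Velune–Casos agreement and T-670 is covered: preferential rate 3% applies instead.
Duty = ¥88,342.02 × 3% = ¥2,650.26.
Line 4 (P-145, Drenador, 205 kg, ¥21,053.50):
Base rate for P-145 is 8%.
Additional duty on P-145 from Drenador: +17.4%. Applied ad valorem rate: 8% + 17.4% = 25.4%.
Duty = ¥21,053.50 × 25.4% = ¥5,347.59.
Total = ¥76,592.53 + ¥33,513.43 + ¥2,650.26 + ¥5,347.59 = ¥118,103.81.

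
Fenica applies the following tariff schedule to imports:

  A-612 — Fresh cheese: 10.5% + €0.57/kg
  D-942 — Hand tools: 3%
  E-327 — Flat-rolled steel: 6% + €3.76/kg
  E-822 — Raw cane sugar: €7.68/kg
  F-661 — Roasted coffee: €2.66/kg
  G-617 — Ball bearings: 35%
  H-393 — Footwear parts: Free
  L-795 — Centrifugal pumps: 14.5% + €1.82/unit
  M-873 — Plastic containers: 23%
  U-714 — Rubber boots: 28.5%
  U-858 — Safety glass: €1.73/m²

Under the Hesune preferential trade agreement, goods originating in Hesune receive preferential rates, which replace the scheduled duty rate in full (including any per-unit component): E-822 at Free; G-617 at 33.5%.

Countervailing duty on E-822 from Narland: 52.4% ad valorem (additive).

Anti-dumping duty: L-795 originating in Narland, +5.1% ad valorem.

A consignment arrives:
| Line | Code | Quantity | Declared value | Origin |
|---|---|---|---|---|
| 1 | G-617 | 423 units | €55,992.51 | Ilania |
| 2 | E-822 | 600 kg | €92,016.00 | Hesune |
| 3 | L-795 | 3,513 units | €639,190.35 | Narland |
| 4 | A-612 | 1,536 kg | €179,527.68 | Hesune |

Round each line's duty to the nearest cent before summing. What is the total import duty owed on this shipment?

€170,998.28

Line 1 (G-617, Ilania, 423 units, €55,992.51):
Base rate for G-617 is 35%.
G-617 has an FTA preferential rate, but origin Ilania is not Hesune; base rate stands.
Duty = €55,992.51 × 35% = €19,597.38.
Line 2 (E-822, Hesune, 600 kg, €92,016.00):
Base rate for E-822 is €7.68/kg.
Origin Hesune qualifies under the Fenica–Hesune agreement and E-822 is covered: preferential rate Free applies instead.
The additional-duty order on E-822 targets Narland, not Hesune; it does not apply.
Duty = €92,016.00 × 0% = €0.00.
Line 3 (L-795, Narland, 3,513 units, €639,190.35):
Base rate for L-795 is 14.5% + €1.82/unit.
Additional duty on L-795 from Narland: +5.1%. Applied ad valorem rate: 14.5% + 5.1% = 19.6%.
Duty = €639,190.35 × 19.6% + 3,513 × €1.82 = €131,674.97.
Line 4 (A-612, Hesune, 1,536 kg, €179,527.68):
Base rate for A-612 is 10.5% + €0.57/kg.
Origin Hesune is the FTA partner but A-612 is not on the preference list; base rate stands.
Duty = €179,527.68 × 10.5% + 1,536 × €0.57 = €19,725.93.
Total = €19,597.38 + €0.00 + €131,674.97 + €19,725.93 = €170,998.28.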